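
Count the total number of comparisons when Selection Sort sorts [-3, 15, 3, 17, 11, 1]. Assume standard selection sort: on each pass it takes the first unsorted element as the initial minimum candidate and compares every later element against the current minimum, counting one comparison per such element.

Pass 1: scan indices 1..5 for the minimum = 5 comparison(s); min is -3, place at index 0 -> [-3, 15, 3, 17, 11, 1]
Pass 2: scan indices 2..5 for the minimum = 4 comparison(s); min is 1, place at index 1 -> [-3, 1, 3, 17, 11, 15]
Pass 3: scan indices 3..5 for the minimum = 3 comparison(s); min is 3, place at index 2 -> [-3, 1, 3, 17, 11, 15]
Pass 4: scan indices 4..5 for the minimum = 2 comparison(s); min is 11, place at index 3 -> [-3, 1, 3, 11, 17, 15]
Pass 5: scan indices 5..5 for the minimum = 1 comparison(s); min is 15, place at index 4 -> [-3, 1, 3, 11, 15, 17]
Selection sort always scans the whole unsorted suffix, so the count is (n-1) + (n-2) + ... + 1 = n(n-1)/2 = 6*5/2 = 15 regardless of the input order.
Total comparisons: 5 + 4 + 3 + 2 + 1 = 15


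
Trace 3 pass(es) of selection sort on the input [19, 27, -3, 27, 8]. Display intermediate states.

Pass 1: Select minimum -3 at index 2, swap -> [-3, 27, 19, 27, 8]
Pass 2: Select minimum 8 at index 4, swap -> [-3, 8, 19, 27, 27]
Pass 3: Select minimum 19 at index 2, swap -> [-3, 8, 19, 27, 27]


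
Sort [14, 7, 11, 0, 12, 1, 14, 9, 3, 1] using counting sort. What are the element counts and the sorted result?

Count array: [1, 2, 0, 1, 0, 0, 0, 1, 0, 1, 0, 1, 1, 0, 2]
(count[i] = number of elements equal to i)
Cumulative count: [1, 3, 3, 4, 4, 4, 4, 5, 5, 6, 6, 7, 8, 8, 10]
Sorted: [0, 1, 1, 3, 7, 9, 11, 12, 14, 14]


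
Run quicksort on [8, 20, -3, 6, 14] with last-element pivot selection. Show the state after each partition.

Partition 1: pivot=14 at index 3 -> [8, -3, 6, 14, 20]
Partition 2: pivot=6 at index 1 -> [-3, 6, 8, 14, 20]


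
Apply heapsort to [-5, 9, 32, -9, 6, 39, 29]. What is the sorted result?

Build heap: [39, 9, 32, -9, 6, -5, 29]
Extract 39: [32, 9, 29, -9, 6, -5, 39]
Extract 32: [29, 9, -5, -9, 6, 32, 39]
Extract 29: [9, 6, -5, -9, 29, 32, 39]
Extract 9: [6, -9, -5, 9, 29, 32, 39]
Extract 6: [-5, -9, 6, 9, 29, 32, 39]
Extract -5: [-9, -5, 6, 9, 29, 32, 39]


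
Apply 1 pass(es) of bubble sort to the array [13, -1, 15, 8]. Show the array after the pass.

After pass 1: [-1, 13, 8, 15] (2 swaps)
Total swaps: 2


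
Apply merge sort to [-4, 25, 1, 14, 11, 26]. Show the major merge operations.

Divide and conquer:
  Merge [25] + [1] -> [1, 25]
  Merge [-4] + [1, 25] -> [-4, 1, 25]
  Merge [11] + [26] -> [11, 26]
  Merge [14] + [11, 26] -> [11, 14, 26]
  Merge [-4, 1, 25] + [11, 14, 26] -> [-4, 1, 11, 14, 25, 26]


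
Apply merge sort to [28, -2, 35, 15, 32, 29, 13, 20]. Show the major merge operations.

Divide and conquer:
  Merge [28] + [-2] -> [-2, 28]
  Merge [35] + [15] -> [15, 35]
  Merge [-2, 28] + [15, 35] -> [-2, 15, 28, 35]
  Merge [32] + [29] -> [29, 32]
  Merge [13] + [20] -> [13, 20]
  Merge [29, 32] + [13, 20] -> [13, 20, 29, 32]
  Merge [-2, 15, 28, 35] + [13, 20, 29, 32] -> [-2, 13, 15, 20, 28, 29, 32, 35]


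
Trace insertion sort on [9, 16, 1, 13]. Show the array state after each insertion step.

First element 9 is already 'sorted'
Insert 16: shifted 0 elements -> [9, 16, 1, 13]
Insert 1: shifted 2 elements -> [1, 9, 16, 13]
Insert 13: shifted 1 elements -> [1, 9, 13, 16]


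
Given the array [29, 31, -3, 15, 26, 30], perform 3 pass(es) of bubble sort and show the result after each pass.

After pass 1: [29, -3, 15, 26, 30, 31] (4 swaps)
After pass 2: [-3, 15, 26, 29, 30, 31] (3 swaps)
After pass 3: [-3, 15, 26, 29, 30, 31] (0 swaps)
Total swaps: 7


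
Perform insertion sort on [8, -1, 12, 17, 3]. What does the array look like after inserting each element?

First element 8 is already 'sorted'
Insert -1: shifted 1 elements -> [-1, 8, 12, 17, 3]
Insert 12: shifted 0 elements -> [-1, 8, 12, 17, 3]
Insert 17: shifted 0 elements -> [-1, 8, 12, 17, 3]
Insert 3: shifted 3 elements -> [-1, 3, 8, 12, 17]


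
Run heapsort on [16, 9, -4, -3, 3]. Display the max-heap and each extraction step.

Build heap: [16, 9, -4, -3, 3]
Extract 16: [9, 3, -4, -3, 16]
Extract 9: [3, -3, -4, 9, 16]
Extract 3: [-3, -4, 3, 9, 16]
Extract -3: [-4, -3, 3, 9, 16]


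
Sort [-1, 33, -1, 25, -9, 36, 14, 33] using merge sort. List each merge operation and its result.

Divide and conquer:
  Merge [-1] + [33] -> [-1, 33]
  Merge [-1] + [25] -> [-1, 25]
  Merge [-1, 33] + [-1, 25] -> [-1, -1, 25, 33]
  Merge [-9] + [36] -> [-9, 36]
  Merge [14] + [33] -> [14, 33]
  Merge [-9, 36] + [14, 33] -> [-9, 14, 33, 36]
  Merge [-1, -1, 25, 33] + [-9, 14, 33, 36] -> [-9, -1, -1, 14, 25, 33, 33, 36]


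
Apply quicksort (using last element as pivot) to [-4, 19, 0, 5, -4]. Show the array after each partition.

Partition 1: pivot=-4 at index 1 -> [-4, -4, 0, 5, 19]
Partition 2: pivot=19 at index 4 -> [-4, -4, 0, 5, 19]
Partition 3: pivot=5 at index 3 -> [-4, -4, 0, 5, 19]


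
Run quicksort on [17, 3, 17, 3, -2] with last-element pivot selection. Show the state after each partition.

Partition 1: pivot=-2 at index 0 -> [-2, 3, 17, 3, 17]
Partition 2: pivot=17 at index 4 -> [-2, 3, 17, 3, 17]
Partition 3: pivot=3 at index 2 -> [-2, 3, 3, 17, 17]


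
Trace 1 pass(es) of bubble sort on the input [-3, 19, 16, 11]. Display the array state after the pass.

After pass 1: [-3, 16, 11, 19] (2 swaps)
Total swaps: 2


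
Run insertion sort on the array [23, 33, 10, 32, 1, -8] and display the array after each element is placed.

First element 23 is already 'sorted'
Insert 33: shifted 0 elements -> [23, 33, 10, 32, 1, -8]
Insert 10: shifted 2 elements -> [10, 23, 33, 32, 1, -8]
Insert 32: shifted 1 elements -> [10, 23, 32, 33, 1, -8]
Insert 1: shifted 4 elements -> [1, 10, 23, 32, 33, -8]
Insert -8: shifted 5 elements -> [-8, 1, 10, 23, 32, 33]


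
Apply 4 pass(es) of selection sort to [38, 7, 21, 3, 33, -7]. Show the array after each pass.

Pass 1: Select minimum -7 at index 5, swap -> [-7, 7, 21, 3, 33, 38]
Pass 2: Select minimum 3 at index 3, swap -> [-7, 3, 21, 7, 33, 38]
Pass 3: Select minimum 7 at index 3, swap -> [-7, 3, 7, 21, 33, 38]
Pass 4: Select minimum 21 at index 3, swap -> [-7, 3, 7, 21, 33, 38]


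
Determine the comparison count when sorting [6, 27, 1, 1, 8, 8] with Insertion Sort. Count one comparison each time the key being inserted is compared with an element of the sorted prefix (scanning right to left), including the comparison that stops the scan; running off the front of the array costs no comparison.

Insert 27: 6 <= 27 (stop) = 1 comparison(s) -> [6, 27, 1, 1, 8, 8]
Insert 1: 27 > 1 (shift), 6 > 1 (shift), reached front = 2 comparison(s) -> [1, 6, 27, 1, 8, 8]
Insert 1: 27 > 1 (shift), 6 > 1 (shift), 1 <= 1 (stop) = 3 comparison(s) -> [1, 1, 6, 27, 8, 8]
Insert 8: 27 > 8 (shift), 6 <= 8 (stop) = 2 comparison(s) -> [1, 1, 6, 8, 27, 8]
Insert 8: 27 > 8 (shift), 8 <= 8 (stop) = 2 comparison(s) -> [1, 1, 6, 8, 8, 27]
Total comparisons: 1 + 2 + 3 + 2 + 2 = 10


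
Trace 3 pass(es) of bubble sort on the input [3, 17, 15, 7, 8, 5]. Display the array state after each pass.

After pass 1: [3, 15, 7, 8, 5, 17] (4 swaps)
After pass 2: [3, 7, 8, 5, 15, 17] (3 swaps)
After pass 3: [3, 7, 5, 8, 15, 17] (1 swaps)
Total swaps: 8


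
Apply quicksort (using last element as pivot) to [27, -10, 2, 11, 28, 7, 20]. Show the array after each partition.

Partition 1: pivot=20 at index 4 -> [-10, 2, 11, 7, 20, 27, 28]
Partition 2: pivot=7 at index 2 -> [-10, 2, 7, 11, 20, 27, 28]
Partition 3: pivot=2 at index 1 -> [-10, 2, 7, 11, 20, 27, 28]
Partition 4: pivot=28 at index 6 -> [-10, 2, 7, 11, 20, 27, 28]


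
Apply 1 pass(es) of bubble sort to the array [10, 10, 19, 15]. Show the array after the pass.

After pass 1: [10, 10, 15, 19] (1 swaps)
Total swaps: 1


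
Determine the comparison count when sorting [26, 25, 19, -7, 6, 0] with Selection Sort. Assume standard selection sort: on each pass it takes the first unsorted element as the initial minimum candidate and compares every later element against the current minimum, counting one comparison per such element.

Pass 1: scan indices 1..5 for the minimum = 5 comparison(s); min is -7, place at index 0 -> [-7, 25, 19, 26, 6, 0]
Pass 2: scan indices 2..5 for the minimum = 4 comparison(s); min is 0, place at index 1 -> [-7, 0, 19, 26, 6, 25]
Pass 3: scan indices 3..5 for the minimum = 3 comparison(s); min is 6, place at index 2 -> [-7, 0, 6, 26, 19, 25]
Pass 4: scan indices 4..5 for the minimum = 2 comparison(s); min is 19, place at index 3 -> [-7, 0, 6, 19, 26, 25]
Pass 5: scan indices 5..5 for the minimum = 1 comparison(s); min is 25, place at index 4 -> [-7, 0, 6, 19, 25, 26]
Selection sort always scans the whole unsorted suffix, so the count is (n-1) + (n-2) + ... + 1 = n(n-1)/2 = 6*5/2 = 15 regardless of the input order.
Total comparisons: 5 + 4 + 3 + 2 + 1 = 15


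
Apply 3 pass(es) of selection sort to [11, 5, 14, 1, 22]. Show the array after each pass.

Pass 1: Select minimum 1 at index 3, swap -> [1, 5, 14, 11, 22]
Pass 2: Select minimum 5 at index 1, swap -> [1, 5, 14, 11, 22]
Pass 3: Select minimum 11 at index 3, swap -> [1, 5, 11, 14, 22]


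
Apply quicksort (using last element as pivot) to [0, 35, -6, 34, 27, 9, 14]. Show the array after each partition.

Partition 1: pivot=14 at index 3 -> [0, -6, 9, 14, 27, 35, 34]
Partition 2: pivot=9 at index 2 -> [0, -6, 9, 14, 27, 35, 34]
Partition 3: pivot=-6 at index 0 -> [-6, 0, 9, 14, 27, 35, 34]
Partition 4: pivot=34 at index 5 -> [-6, 0, 9, 14, 27, 34, 35]


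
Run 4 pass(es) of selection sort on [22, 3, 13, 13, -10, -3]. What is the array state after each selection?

Pass 1: Select minimum -10 at index 4, swap -> [-10, 3, 13, 13, 22, -3]
Pass 2: Select minimum -3 at index 5, swap -> [-10, -3, 13, 13, 22, 3]
Pass 3: Select minimum 3 at index 5, swap -> [-10, -3, 3, 13, 22, 13]
Pass 4: Select minimum 13 at index 3, swap -> [-10, -3, 3, 13, 22, 13]


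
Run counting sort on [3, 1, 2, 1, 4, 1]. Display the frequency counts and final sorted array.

Count array: [0, 3, 1, 1, 1]
(count[i] = number of elements equal to i)
Cumulative count: [0, 3, 4, 5, 6]
Sorted: [1, 1, 1, 2, 3, 4]


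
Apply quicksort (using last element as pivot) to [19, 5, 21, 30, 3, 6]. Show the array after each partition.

Partition 1: pivot=6 at index 2 -> [5, 3, 6, 30, 19, 21]
Partition 2: pivot=3 at index 0 -> [3, 5, 6, 30, 19, 21]
Partition 3: pivot=21 at index 4 -> [3, 5, 6, 19, 21, 30]


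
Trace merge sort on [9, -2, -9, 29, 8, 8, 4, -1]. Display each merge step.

Divide and conquer:
  Merge [9] + [-2] -> [-2, 9]
  Merge [-9] + [29] -> [-9, 29]
  Merge [-2, 9] + [-9, 29] -> [-9, -2, 9, 29]
  Merge [8] + [8] -> [8, 8]
  Merge [4] + [-1] -> [-1, 4]
  Merge [8, 8] + [-1, 4] -> [-1, 4, 8, 8]
  Merge [-9, -2, 9, 29] + [-1, 4, 8, 8] -> [-9, -2, -1, 4, 8, 8, 9, 29]


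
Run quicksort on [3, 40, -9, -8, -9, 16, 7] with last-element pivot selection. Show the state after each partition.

Partition 1: pivot=7 at index 4 -> [3, -9, -8, -9, 7, 16, 40]
Partition 2: pivot=-9 at index 1 -> [-9, -9, -8, 3, 7, 16, 40]
Partition 3: pivot=3 at index 3 -> [-9, -9, -8, 3, 7, 16, 40]
Partition 4: pivot=40 at index 6 -> [-9, -9, -8, 3, 7, 16, 40]


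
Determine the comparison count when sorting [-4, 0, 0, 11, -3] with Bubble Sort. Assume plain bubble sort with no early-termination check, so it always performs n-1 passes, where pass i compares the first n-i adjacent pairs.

Pass 1: compare adjacent pairs (0,1)..(3,4) = 4 comparison(s), 1 swap(s) -> [-4, 0, 0, -3, 11]
Pass 2: compare adjacent pairs (0,1)..(2,3) = 3 comparison(s), 1 swap(s) -> [-4, 0, -3, 0, 11]
Pass 3: compare adjacent pairs (0,1)..(1,2) = 2 comparison(s), 1 swap(s) -> [-4, -3, 0, 0, 11]
Pass 4: compare adjacent pairs (0,1)..(0,1) = 1 comparison(s), 0 swap(s) -> [-4, -3, 0, 0, 11]
Total comparisons: 4 + 3 + 2 + 1 = 10


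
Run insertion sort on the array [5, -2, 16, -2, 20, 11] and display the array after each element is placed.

First element 5 is already 'sorted'
Insert -2: shifted 1 elements -> [-2, 5, 16, -2, 20, 11]
Insert 16: shifted 0 elements -> [-2, 5, 16, -2, 20, 11]
Insert -2: shifted 2 elements -> [-2, -2, 5, 16, 20, 11]
Insert 20: shifted 0 elements -> [-2, -2, 5, 16, 20, 11]
Insert 11: shifted 2 elements -> [-2, -2, 5, 11, 16, 20]


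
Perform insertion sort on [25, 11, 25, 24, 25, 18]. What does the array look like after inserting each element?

First element 25 is already 'sorted'
Insert 11: shifted 1 elements -> [11, 25, 25, 24, 25, 18]
Insert 25: shifted 0 elements -> [11, 25, 25, 24, 25, 18]
Insert 24: shifted 2 elements -> [11, 24, 25, 25, 25, 18]
Insert 25: shifted 0 elements -> [11, 24, 25, 25, 25, 18]
Insert 18: shifted 4 elements -> [11, 18, 24, 25, 25, 25]


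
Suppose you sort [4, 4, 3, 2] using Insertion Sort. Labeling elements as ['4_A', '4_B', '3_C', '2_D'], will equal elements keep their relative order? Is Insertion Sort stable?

Trace Insertion Sort on the labeled array (the key is the number; the letter only tracks identity):
  Insert 4_B at index 1: [4_A, 4_B, 3_C, 2_D]
  Insert 3_C at index 0: [3_C, 4_A, 4_B, 2_D]
  Insert 2_D at index 0: [2_D, 3_C, 4_A, 4_B]
Final order: [2_D, 3_C, 4_A, 4_B]
Equal keys:
  value 4: originally 4_A, 4_B; after sorting 4_A, 4_B -> order preserved
All equal keys kept their original relative order. Insertion Sort is stable: elements are shifted only while they are strictly greater than the key, so a key is inserted after any equal elements already placed.
Answer: Stable


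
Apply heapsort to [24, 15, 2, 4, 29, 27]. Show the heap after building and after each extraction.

Build heap: [29, 24, 27, 4, 15, 2]
Extract 29: [27, 24, 2, 4, 15, 29]
Extract 27: [24, 15, 2, 4, 27, 29]
Extract 24: [15, 4, 2, 24, 27, 29]
Extract 15: [4, 2, 15, 24, 27, 29]
Extract 4: [2, 4, 15, 24, 27, 29]


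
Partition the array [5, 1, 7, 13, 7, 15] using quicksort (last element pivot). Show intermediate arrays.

Partition 1: pivot=15 at index 5 -> [5, 1, 7, 13, 7, 15]
Partition 2: pivot=7 at index 3 -> [5, 1, 7, 7, 13, 15]
Partition 3: pivot=7 at index 2 -> [5, 1, 7, 7, 13, 15]
Partition 4: pivot=1 at index 0 -> [1, 5, 7, 7, 13, 15]


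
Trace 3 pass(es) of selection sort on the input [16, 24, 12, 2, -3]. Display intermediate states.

Pass 1: Select minimum -3 at index 4, swap -> [-3, 24, 12, 2, 16]
Pass 2: Select minimum 2 at index 3, swap -> [-3, 2, 12, 24, 16]
Pass 3: Select minimum 12 at index 2, swap -> [-3, 2, 12, 24, 16]


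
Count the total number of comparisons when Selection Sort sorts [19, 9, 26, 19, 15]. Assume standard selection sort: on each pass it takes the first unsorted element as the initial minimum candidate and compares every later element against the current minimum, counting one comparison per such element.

Pass 1: scan indices 1..4 for the minimum = 4 comparison(s); min is 9, place at index 0 -> [9, 19, 26, 19, 15]
Pass 2: scan indices 2..4 for the minimum = 3 comparison(s); min is 15, place at index 1 -> [9, 15, 26, 19, 19]
Pass 3: scan indices 3..4 for the minimum = 2 comparison(s); min is 19, place at index 2 -> [9, 15, 19, 26, 19]
Pass 4: scan indices 4..4 for the minimum = 1 comparison(s); min is 19, place at index 3 -> [9, 15, 19, 19, 26]
Selection sort always scans the whole unsorted suffix, so the count is (n-1) + (n-2) + ... + 1 = n(n-1)/2 = 5*4/2 = 10 regardless of the input order.
Total comparisons: 4 + 3 + 2 + 1 = 10


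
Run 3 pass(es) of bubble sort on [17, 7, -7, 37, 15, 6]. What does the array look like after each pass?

After pass 1: [7, -7, 17, 15, 6, 37] (4 swaps)
After pass 2: [-7, 7, 15, 6, 17, 37] (3 swaps)
After pass 3: [-7, 7, 6, 15, 17, 37] (1 swaps)
Total swaps: 8


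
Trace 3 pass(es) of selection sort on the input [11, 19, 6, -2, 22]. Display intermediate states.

Pass 1: Select minimum -2 at index 3, swap -> [-2, 19, 6, 11, 22]
Pass 2: Select minimum 6 at index 2, swap -> [-2, 6, 19, 11, 22]
Pass 3: Select minimum 11 at index 3, swap -> [-2, 6, 11, 19, 22]


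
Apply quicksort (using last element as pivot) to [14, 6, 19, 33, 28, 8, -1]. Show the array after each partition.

Partition 1: pivot=-1 at index 0 -> [-1, 6, 19, 33, 28, 8, 14]
Partition 2: pivot=14 at index 3 -> [-1, 6, 8, 14, 28, 19, 33]
Partition 3: pivot=8 at index 2 -> [-1, 6, 8, 14, 28, 19, 33]
Partition 4: pivot=33 at index 6 -> [-1, 6, 8, 14, 28, 19, 33]
Partition 5: pivot=19 at index 4 -> [-1, 6, 8, 14, 19, 28, 33]


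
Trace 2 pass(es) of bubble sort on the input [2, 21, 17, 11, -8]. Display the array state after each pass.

After pass 1: [2, 17, 11, -8, 21] (3 swaps)
After pass 2: [2, 11, -8, 17, 21] (2 swaps)
Total swaps: 5


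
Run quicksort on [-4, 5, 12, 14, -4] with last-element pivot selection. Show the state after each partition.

Partition 1: pivot=-4 at index 1 -> [-4, -4, 12, 14, 5]
Partition 2: pivot=5 at index 2 -> [-4, -4, 5, 14, 12]
Partition 3: pivot=12 at index 3 -> [-4, -4, 5, 12, 14]


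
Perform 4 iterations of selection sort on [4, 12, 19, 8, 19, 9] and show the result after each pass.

Pass 1: Select minimum 4 at index 0, swap -> [4, 12, 19, 8, 19, 9]
Pass 2: Select minimum 8 at index 3, swap -> [4, 8, 19, 12, 19, 9]
Pass 3: Select minimum 9 at index 5, swap -> [4, 8, 9, 12, 19, 19]
Pass 4: Select minimum 12 at index 3, swap -> [4, 8, 9, 12, 19, 19]


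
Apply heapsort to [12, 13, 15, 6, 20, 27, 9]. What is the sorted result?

Build heap: [27, 20, 15, 6, 13, 12, 9]
Extract 27: [20, 13, 15, 6, 9, 12, 27]
Extract 20: [15, 13, 12, 6, 9, 20, 27]
Extract 15: [13, 9, 12, 6, 15, 20, 27]
Extract 13: [12, 9, 6, 13, 15, 20, 27]
Extract 12: [9, 6, 12, 13, 15, 20, 27]
Extract 9: [6, 9, 12, 13, 15, 20, 27]


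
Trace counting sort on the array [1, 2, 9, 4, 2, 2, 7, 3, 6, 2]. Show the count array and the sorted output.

Count array: [0, 1, 4, 1, 1, 0, 1, 1, 0, 1]
(count[i] = number of elements equal to i)
Cumulative count: [0, 1, 5, 6, 7, 7, 8, 9, 9, 10]
Sorted: [1, 2, 2, 2, 2, 3, 4, 6, 7, 9]


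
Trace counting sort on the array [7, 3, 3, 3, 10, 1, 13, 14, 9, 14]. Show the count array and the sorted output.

Count array: [0, 1, 0, 3, 0, 0, 0, 1, 0, 1, 1, 0, 0, 1, 2]
(count[i] = number of elements equal to i)
Cumulative count: [0, 1, 1, 4, 4, 4, 4, 5, 5, 6, 7, 7, 7, 8, 10]
Sorted: [1, 3, 3, 3, 7, 9, 10, 13, 14, 14]


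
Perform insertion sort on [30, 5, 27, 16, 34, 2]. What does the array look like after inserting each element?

First element 30 is already 'sorted'
Insert 5: shifted 1 elements -> [5, 30, 27, 16, 34, 2]
Insert 27: shifted 1 elements -> [5, 27, 30, 16, 34, 2]
Insert 16: shifted 2 elements -> [5, 16, 27, 30, 34, 2]
Insert 34: shifted 0 elements -> [5, 16, 27, 30, 34, 2]
Insert 2: shifted 5 elements -> [2, 5, 16, 27, 30, 34]


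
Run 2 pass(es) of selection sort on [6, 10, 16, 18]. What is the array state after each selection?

Pass 1: Select minimum 6 at index 0, swap -> [6, 10, 16, 18]
Pass 2: Select minimum 10 at index 1, swap -> [6, 10, 16, 18]


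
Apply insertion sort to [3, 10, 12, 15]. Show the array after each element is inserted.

First element 3 is already 'sorted'
Insert 10: shifted 0 elements -> [3, 10, 12, 15]
Insert 12: shifted 0 elements -> [3, 10, 12, 15]
Insert 15: shifted 0 elements -> [3, 10, 12, 15]


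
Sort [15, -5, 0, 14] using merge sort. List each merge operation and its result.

Divide and conquer:
  Merge [15] + [-5] -> [-5, 15]
  Merge [0] + [14] -> [0, 14]
  Merge [-5, 15] + [0, 14] -> [-5, 0, 14, 15]


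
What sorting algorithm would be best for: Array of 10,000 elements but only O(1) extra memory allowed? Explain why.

Best choice: Heapsort
Reason: Heapsort rearranges the array in place using O(1) auxiliary space and still guarantees O(n log n) time; quicksort partitions in place but needs Theta(log n) stack space for recursion (O(n) in the worst case), and mergesort requires O(n) auxiliary space


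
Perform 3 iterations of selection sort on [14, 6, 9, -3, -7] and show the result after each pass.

Pass 1: Select minimum -7 at index 4, swap -> [-7, 6, 9, -3, 14]
Pass 2: Select minimum -3 at index 3, swap -> [-7, -3, 9, 6, 14]
Pass 3: Select minimum 6 at index 3, swap -> [-7, -3, 6, 9, 14]


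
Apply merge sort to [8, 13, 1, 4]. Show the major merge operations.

Divide and conquer:
  Merge [8] + [13] -> [8, 13]
  Merge [1] + [4] -> [1, 4]
  Merge [8, 13] + [1, 4] -> [1, 4, 8, 13]


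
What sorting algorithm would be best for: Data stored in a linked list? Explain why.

Best choice: Merge sort
Reason: Merge sort doesn't require random access; can be done in O(1) extra space for linked lists


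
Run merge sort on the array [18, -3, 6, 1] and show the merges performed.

Divide and conquer:
  Merge [18] + [-3] -> [-3, 18]
  Merge [6] + [1] -> [1, 6]
  Merge [-3, 18] + [1, 6] -> [-3, 1, 6, 18]


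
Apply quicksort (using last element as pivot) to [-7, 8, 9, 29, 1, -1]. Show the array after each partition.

Partition 1: pivot=-1 at index 1 -> [-7, -1, 9, 29, 1, 8]
Partition 2: pivot=8 at index 3 -> [-7, -1, 1, 8, 9, 29]
Partition 3: pivot=29 at index 5 -> [-7, -1, 1, 8, 9, 29]


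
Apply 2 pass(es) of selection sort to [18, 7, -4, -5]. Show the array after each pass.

Pass 1: Select minimum -5 at index 3, swap -> [-5, 7, -4, 18]
Pass 2: Select minimum -4 at index 2, swap -> [-5, -4, 7, 18]


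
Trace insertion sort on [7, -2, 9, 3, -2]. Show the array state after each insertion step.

First element 7 is already 'sorted'
Insert -2: shifted 1 elements -> [-2, 7, 9, 3, -2]
Insert 9: shifted 0 elements -> [-2, 7, 9, 3, -2]
Insert 3: shifted 2 elements -> [-2, 3, 7, 9, -2]
Insert -2: shifted 3 elements -> [-2, -2, 3, 7, 9]


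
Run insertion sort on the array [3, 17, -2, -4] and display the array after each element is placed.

First element 3 is already 'sorted'
Insert 17: shifted 0 elements -> [3, 17, -2, -4]
Insert -2: shifted 2 elements -> [-2, 3, 17, -4]
Insert -4: shifted 3 elements -> [-4, -2, 3, 17]


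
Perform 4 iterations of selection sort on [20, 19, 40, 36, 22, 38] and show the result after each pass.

Pass 1: Select minimum 19 at index 1, swap -> [19, 20, 40, 36, 22, 38]
Pass 2: Select minimum 20 at index 1, swap -> [19, 20, 40, 36, 22, 38]
Pass 3: Select minimum 22 at index 4, swap -> [19, 20, 22, 36, 40, 38]
Pass 4: Select minimum 36 at index 3, swap -> [19, 20, 22, 36, 40, 38]


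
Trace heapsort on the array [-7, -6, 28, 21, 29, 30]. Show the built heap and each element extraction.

Build heap: [30, 29, 28, 21, -6, -7]
Extract 30: [29, 21, 28, -7, -6, 30]
Extract 29: [28, 21, -6, -7, 29, 30]
Extract 28: [21, -7, -6, 28, 29, 30]
Extract 21: [-6, -7, 21, 28, 29, 30]
Extract -6: [-7, -6, 21, 28, 29, 30]


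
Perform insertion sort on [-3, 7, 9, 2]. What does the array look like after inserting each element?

First element -3 is already 'sorted'
Insert 7: shifted 0 elements -> [-3, 7, 9, 2]
Insert 9: shifted 0 elements -> [-3, 7, 9, 2]
Insert 2: shifted 2 elements -> [-3, 2, 7, 9]


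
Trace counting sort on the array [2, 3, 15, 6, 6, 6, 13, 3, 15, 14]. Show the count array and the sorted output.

Count array: [0, 0, 1, 2, 0, 0, 3, 0, 0, 0, 0, 0, 0, 1, 1, 2]
(count[i] = number of elements equal to i)
Cumulative count: [0, 0, 1, 3, 3, 3, 6, 6, 6, 6, 6, 6, 6, 7, 8, 10]
Sorted: [2, 3, 3, 6, 6, 6, 13, 14, 15, 15]


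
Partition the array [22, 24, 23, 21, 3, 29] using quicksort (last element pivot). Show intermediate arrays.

Partition 1: pivot=29 at index 5 -> [22, 24, 23, 21, 3, 29]
Partition 2: pivot=3 at index 0 -> [3, 24, 23, 21, 22, 29]
Partition 3: pivot=22 at index 2 -> [3, 21, 22, 24, 23, 29]
Partition 4: pivot=23 at index 3 -> [3, 21, 22, 23, 24, 29]


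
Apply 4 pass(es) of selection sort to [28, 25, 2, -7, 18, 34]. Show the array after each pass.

Pass 1: Select minimum -7 at index 3, swap -> [-7, 25, 2, 28, 18, 34]
Pass 2: Select minimum 2 at index 2, swap -> [-7, 2, 25, 28, 18, 34]
Pass 3: Select minimum 18 at index 4, swap -> [-7, 2, 18, 28, 25, 34]
Pass 4: Select minimum 25 at index 4, swap -> [-7, 2, 18, 25, 28, 34]


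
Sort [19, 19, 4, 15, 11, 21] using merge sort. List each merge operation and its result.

Divide and conquer:
  Merge [19] + [4] -> [4, 19]
  Merge [19] + [4, 19] -> [4, 19, 19]
  Merge [11] + [21] -> [11, 21]
  Merge [15] + [11, 21] -> [11, 15, 21]
  Merge [4, 19, 19] + [11, 15, 21] -> [4, 11, 15, 19, 19, 21]


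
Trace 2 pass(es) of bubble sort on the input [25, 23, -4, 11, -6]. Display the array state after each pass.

After pass 1: [23, -4, 11, -6, 25] (4 swaps)
After pass 2: [-4, 11, -6, 23, 25] (3 swaps)
Total swaps: 7


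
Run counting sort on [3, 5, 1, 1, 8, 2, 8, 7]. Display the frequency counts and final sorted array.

Count array: [0, 2, 1, 1, 0, 1, 0, 1, 2]
(count[i] = number of elements equal to i)
Cumulative count: [0, 2, 3, 4, 4, 5, 5, 6, 8]
Sorted: [1, 1, 2, 3, 5, 7, 8, 8]


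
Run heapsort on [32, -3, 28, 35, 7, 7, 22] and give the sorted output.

Build heap: [35, 32, 28, -3, 7, 7, 22]
Extract 35: [32, 22, 28, -3, 7, 7, 35]
Extract 32: [28, 22, 7, -3, 7, 32, 35]
Extract 28: [22, 7, 7, -3, 28, 32, 35]
Extract 22: [7, -3, 7, 22, 28, 32, 35]
Extract 7: [7, -3, 7, 22, 28, 32, 35]
Extract 7: [-3, 7, 7, 22, 28, 32, 35]


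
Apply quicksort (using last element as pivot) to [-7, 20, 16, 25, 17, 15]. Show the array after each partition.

Partition 1: pivot=15 at index 1 -> [-7, 15, 16, 25, 17, 20]
Partition 2: pivot=20 at index 4 -> [-7, 15, 16, 17, 20, 25]
Partition 3: pivot=17 at index 3 -> [-7, 15, 16, 17, 20, 25]


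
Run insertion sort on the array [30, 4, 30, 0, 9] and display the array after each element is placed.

First element 30 is already 'sorted'
Insert 4: shifted 1 elements -> [4, 30, 30, 0, 9]
Insert 30: shifted 0 elements -> [4, 30, 30, 0, 9]
Insert 0: shifted 3 elements -> [0, 4, 30, 30, 9]
Insert 9: shifted 2 elements -> [0, 4, 9, 30, 30]


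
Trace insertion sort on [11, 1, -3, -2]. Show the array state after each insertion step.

First element 11 is already 'sorted'
Insert 1: shifted 1 elements -> [1, 11, -3, -2]
Insert -3: shifted 2 elements -> [-3, 1, 11, -2]
Insert -2: shifted 2 elements -> [-3, -2, 1, 11]


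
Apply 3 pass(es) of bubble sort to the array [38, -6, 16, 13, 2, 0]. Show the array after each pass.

After pass 1: [-6, 16, 13, 2, 0, 38] (5 swaps)
After pass 2: [-6, 13, 2, 0, 16, 38] (3 swaps)
After pass 3: [-6, 2, 0, 13, 16, 38] (2 swaps)
Total swaps: 10


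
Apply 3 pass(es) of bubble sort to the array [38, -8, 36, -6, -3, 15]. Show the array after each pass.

After pass 1: [-8, 36, -6, -3, 15, 38] (5 swaps)
After pass 2: [-8, -6, -3, 15, 36, 38] (3 swaps)
After pass 3: [-8, -6, -3, 15, 36, 38] (0 swaps)
Total swaps: 8


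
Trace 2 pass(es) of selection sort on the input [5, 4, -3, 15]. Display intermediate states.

Pass 1: Select minimum -3 at index 2, swap -> [-3, 4, 5, 15]
Pass 2: Select minimum 4 at index 1, swap -> [-3, 4, 5, 15]


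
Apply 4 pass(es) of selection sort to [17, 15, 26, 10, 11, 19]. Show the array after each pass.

Pass 1: Select minimum 10 at index 3, swap -> [10, 15, 26, 17, 11, 19]
Pass 2: Select minimum 11 at index 4, swap -> [10, 11, 26, 17, 15, 19]
Pass 3: Select minimum 15 at index 4, swap -> [10, 11, 15, 17, 26, 19]
Pass 4: Select minimum 17 at index 3, swap -> [10, 11, 15, 17, 26, 19]


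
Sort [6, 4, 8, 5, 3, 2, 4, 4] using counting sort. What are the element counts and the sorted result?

Count array: [0, 0, 1, 1, 3, 1, 1, 0, 1]
(count[i] = number of elements equal to i)
Cumulative count: [0, 0, 1, 2, 5, 6, 7, 7, 8]
Sorted: [2, 3, 4, 4, 4, 5, 6, 8]


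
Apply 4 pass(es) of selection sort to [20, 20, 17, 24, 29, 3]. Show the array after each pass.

Pass 1: Select minimum 3 at index 5, swap -> [3, 20, 17, 24, 29, 20]
Pass 2: Select minimum 17 at index 2, swap -> [3, 17, 20, 24, 29, 20]
Pass 3: Select minimum 20 at index 2, swap -> [3, 17, 20, 24, 29, 20]
Pass 4: Select minimum 20 at index 5, swap -> [3, 17, 20, 20, 29, 24]


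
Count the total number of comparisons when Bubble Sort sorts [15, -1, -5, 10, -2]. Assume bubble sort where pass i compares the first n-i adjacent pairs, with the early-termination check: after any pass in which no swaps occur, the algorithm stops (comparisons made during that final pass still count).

Pass 1: compare adjacent pairs (0,1)..(3,4) = 4 comparison(s), 4 swap(s) -> [-1, -5, 10, -2, 15]
Pass 2: compare adjacent pairs (0,1)..(2,3) = 3 comparison(s), 2 swap(s) -> [-5, -1, -2, 10, 15]
Pass 3: compare adjacent pairs (0,1)..(1,2) = 2 comparison(s), 1 swap(s) -> [-5, -2, -1, 10, 15]
Pass 4: compare adjacent pairs (0,1)..(0,1) = 1 comparison(s), 0 swap(s) -> [-5, -2, -1, 10, 15]
No swaps in this pass, so bubble sort stops here.
Total comparisons: 4 + 3 + 2 + 1 = 10


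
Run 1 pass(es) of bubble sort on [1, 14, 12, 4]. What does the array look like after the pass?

After pass 1: [1, 12, 4, 14] (2 swaps)
Total swaps: 2


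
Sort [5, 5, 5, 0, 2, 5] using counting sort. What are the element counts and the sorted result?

Count array: [1, 0, 1, 0, 0, 4]
(count[i] = number of elements equal to i)
Cumulative count: [1, 1, 2, 2, 2, 6]
Sorted: [0, 2, 5, 5, 5, 5]


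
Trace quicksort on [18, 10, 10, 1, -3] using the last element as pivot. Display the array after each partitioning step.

Partition 1: pivot=-3 at index 0 -> [-3, 10, 10, 1, 18]
Partition 2: pivot=18 at index 4 -> [-3, 10, 10, 1, 18]
Partition 3: pivot=1 at index 1 -> [-3, 1, 10, 10, 18]
Partition 4: pivot=10 at index 3 -> [-3, 1, 10, 10, 18]


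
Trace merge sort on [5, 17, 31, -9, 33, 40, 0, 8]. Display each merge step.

Divide and conquer:
  Merge [5] + [17] -> [5, 17]
  Merge [31] + [-9] -> [-9, 31]
  Merge [5, 17] + [-9, 31] -> [-9, 5, 17, 31]
  Merge [33] + [40] -> [33, 40]
  Merge [0] + [8] -> [0, 8]
  Merge [33, 40] + [0, 8] -> [0, 8, 33, 40]
  Merge [-9, 5, 17, 31] + [0, 8, 33, 40] -> [-9, 0, 5, 8, 17, 31, 33, 40]


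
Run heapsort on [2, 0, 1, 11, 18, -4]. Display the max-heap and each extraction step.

Build heap: [18, 11, 1, 2, 0, -4]
Extract 18: [11, 2, 1, -4, 0, 18]
Extract 11: [2, 0, 1, -4, 11, 18]
Extract 2: [1, 0, -4, 2, 11, 18]
Extract 1: [0, -4, 1, 2, 11, 18]
Extract 0: [-4, 0, 1, 2, 11, 18]


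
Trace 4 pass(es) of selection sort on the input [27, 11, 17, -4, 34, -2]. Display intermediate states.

Pass 1: Select minimum -4 at index 3, swap -> [-4, 11, 17, 27, 34, -2]
Pass 2: Select minimum -2 at index 5, swap -> [-4, -2, 17, 27, 34, 11]
Pass 3: Select minimum 11 at index 5, swap -> [-4, -2, 11, 27, 34, 17]
Pass 4: Select minimum 17 at index 5, swap -> [-4, -2, 11, 17, 34, 27]


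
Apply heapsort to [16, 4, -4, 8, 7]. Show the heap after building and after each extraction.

Build heap: [16, 8, -4, 4, 7]
Extract 16: [8, 7, -4, 4, 16]
Extract 8: [7, 4, -4, 8, 16]
Extract 7: [4, -4, 7, 8, 16]
Extract 4: [-4, 4, 7, 8, 16]


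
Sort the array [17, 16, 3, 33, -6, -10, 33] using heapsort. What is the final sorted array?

Build heap: [33, 17, 33, 16, -6, -10, 3]
Extract 33: [33, 17, 3, 16, -6, -10, 33]
Extract 33: [17, 16, 3, -10, -6, 33, 33]
Extract 17: [16, -6, 3, -10, 17, 33, 33]
Extract 16: [3, -6, -10, 16, 17, 33, 33]
Extract 3: [-6, -10, 3, 16, 17, 33, 33]
Extract -6: [-10, -6, 3, 16, 17, 33, 33]


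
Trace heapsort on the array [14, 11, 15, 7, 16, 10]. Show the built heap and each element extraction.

Build heap: [16, 14, 15, 7, 11, 10]
Extract 16: [15, 14, 10, 7, 11, 16]
Extract 15: [14, 11, 10, 7, 15, 16]
Extract 14: [11, 7, 10, 14, 15, 16]
Extract 11: [10, 7, 11, 14, 15, 16]
Extract 10: [7, 10, 11, 14, 15, 16]


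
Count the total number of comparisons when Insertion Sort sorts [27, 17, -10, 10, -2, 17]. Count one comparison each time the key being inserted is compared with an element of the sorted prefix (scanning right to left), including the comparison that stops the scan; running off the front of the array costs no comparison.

Insert 17: 27 > 17 (shift), reached front = 1 comparison(s) -> [17, 27, -10, 10, -2, 17]
Insert -10: 27 > -10 (shift), 17 > -10 (shift), reached front = 2 comparison(s) -> [-10, 17, 27, 10, -2, 17]
Insert 10: 27 > 10 (shift), 17 > 10 (shift), -10 <= 10 (stop) = 3 comparison(s) -> [-10, 10, 17, 27, -2, 17]
Insert -2: 27 > -2 (shift), 17 > -2 (shift), 10 > -2 (shift), -10 <= -2 (stop) = 4 comparison(s) -> [-10, -2, 10, 17, 27, 17]
Insert 17: 27 > 17 (shift), 17 <= 17 (stop) = 2 comparison(s) -> [-10, -2, 10, 17, 17, 27]
Total comparisons: 1 + 2 + 3 + 4 + 2 = 12


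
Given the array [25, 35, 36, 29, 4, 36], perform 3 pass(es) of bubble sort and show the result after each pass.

After pass 1: [25, 35, 29, 4, 36, 36] (2 swaps)
After pass 2: [25, 29, 4, 35, 36, 36] (2 swaps)
After pass 3: [25, 4, 29, 35, 36, 36] (1 swaps)
Total swaps: 5


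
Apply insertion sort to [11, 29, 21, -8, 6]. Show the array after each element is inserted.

First element 11 is already 'sorted'
Insert 29: shifted 0 elements -> [11, 29, 21, -8, 6]
Insert 21: shifted 1 elements -> [11, 21, 29, -8, 6]
Insert -8: shifted 3 elements -> [-8, 11, 21, 29, 6]
Insert 6: shifted 3 elements -> [-8, 6, 11, 21, 29]


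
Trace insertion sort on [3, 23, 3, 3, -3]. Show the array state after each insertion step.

First element 3 is already 'sorted'
Insert 23: shifted 0 elements -> [3, 23, 3, 3, -3]
Insert 3: shifted 1 elements -> [3, 3, 23, 3, -3]
Insert 3: shifted 1 elements -> [3, 3, 3, 23, -3]
Insert -3: shifted 4 elements -> [-3, 3, 3, 3, 23]


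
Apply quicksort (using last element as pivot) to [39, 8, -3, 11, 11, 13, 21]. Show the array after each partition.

Partition 1: pivot=21 at index 5 -> [8, -3, 11, 11, 13, 21, 39]
Partition 2: pivot=13 at index 4 -> [8, -3, 11, 11, 13, 21, 39]
Partition 3: pivot=11 at index 3 -> [8, -3, 11, 11, 13, 21, 39]
Partition 4: pivot=11 at index 2 -> [8, -3, 11, 11, 13, 21, 39]
Partition 5: pivot=-3 at index 0 -> [-3, 8, 11, 11, 13, 21, 39]


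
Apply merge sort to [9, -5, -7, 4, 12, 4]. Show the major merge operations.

Divide and conquer:
  Merge [-5] + [-7] -> [-7, -5]
  Merge [9] + [-7, -5] -> [-7, -5, 9]
  Merge [12] + [4] -> [4, 12]
  Merge [4] + [4, 12] -> [4, 4, 12]
  Merge [-7, -5, 9] + [4, 4, 12] -> [-7, -5, 4, 4, 9, 12]


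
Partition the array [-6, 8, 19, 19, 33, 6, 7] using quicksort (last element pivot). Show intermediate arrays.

Partition 1: pivot=7 at index 2 -> [-6, 6, 7, 19, 33, 8, 19]
Partition 2: pivot=6 at index 1 -> [-6, 6, 7, 19, 33, 8, 19]
Partition 3: pivot=19 at index 5 -> [-6, 6, 7, 19, 8, 19, 33]
Partition 4: pivot=8 at index 3 -> [-6, 6, 7, 8, 19, 19, 33]


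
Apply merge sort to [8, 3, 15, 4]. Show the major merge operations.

Divide and conquer:
  Merge [8] + [3] -> [3, 8]
  Merge [15] + [4] -> [4, 15]
  Merge [3, 8] + [4, 15] -> [3, 4, 8, 15]


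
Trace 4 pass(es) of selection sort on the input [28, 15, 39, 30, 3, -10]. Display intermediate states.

Pass 1: Select minimum -10 at index 5, swap -> [-10, 15, 39, 30, 3, 28]
Pass 2: Select minimum 3 at index 4, swap -> [-10, 3, 39, 30, 15, 28]
Pass 3: Select minimum 15 at index 4, swap -> [-10, 3, 15, 30, 39, 28]
Pass 4: Select minimum 28 at index 5, swap -> [-10, 3, 15, 28, 39, 30]


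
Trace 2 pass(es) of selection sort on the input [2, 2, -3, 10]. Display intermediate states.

Pass 1: Select minimum -3 at index 2, swap -> [-3, 2, 2, 10]
Pass 2: Select minimum 2 at index 1, swap -> [-3, 2, 2, 10]


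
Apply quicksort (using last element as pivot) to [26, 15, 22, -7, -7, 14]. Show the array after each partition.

Partition 1: pivot=14 at index 2 -> [-7, -7, 14, 26, 15, 22]
Partition 2: pivot=-7 at index 1 -> [-7, -7, 14, 26, 15, 22]
Partition 3: pivot=22 at index 4 -> [-7, -7, 14, 15, 22, 26]


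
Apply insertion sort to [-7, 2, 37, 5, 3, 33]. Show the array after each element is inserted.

First element -7 is already 'sorted'
Insert 2: shifted 0 elements -> [-7, 2, 37, 5, 3, 33]
Insert 37: shifted 0 elements -> [-7, 2, 37, 5, 3, 33]
Insert 5: shifted 1 elements -> [-7, 2, 5, 37, 3, 33]
Insert 3: shifted 2 elements -> [-7, 2, 3, 5, 37, 33]
Insert 33: shifted 1 elements -> [-7, 2, 3, 5, 33, 37]


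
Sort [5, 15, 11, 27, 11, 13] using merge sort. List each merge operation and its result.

Divide and conquer:
  Merge [15] + [11] -> [11, 15]
  Merge [5] + [11, 15] -> [5, 11, 15]
  Merge [11] + [13] -> [11, 13]
  Merge [27] + [11, 13] -> [11, 13, 27]
  Merge [5, 11, 15] + [11, 13, 27] -> [5, 11, 11, 13, 15, 27]


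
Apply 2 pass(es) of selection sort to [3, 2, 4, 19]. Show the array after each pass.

Pass 1: Select minimum 2 at index 1, swap -> [2, 3, 4, 19]
Pass 2: Select minimum 3 at index 1, swap -> [2, 3, 4, 19]


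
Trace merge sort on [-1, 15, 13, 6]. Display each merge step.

Divide and conquer:
  Merge [-1] + [15] -> [-1, 15]
  Merge [13] + [6] -> [6, 13]
  Merge [-1, 15] + [6, 13] -> [-1, 6, 13, 15]


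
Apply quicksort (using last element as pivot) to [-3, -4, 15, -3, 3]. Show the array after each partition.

Partition 1: pivot=3 at index 3 -> [-3, -4, -3, 3, 15]
Partition 2: pivot=-3 at index 2 -> [-3, -4, -3, 3, 15]
Partition 3: pivot=-4 at index 0 -> [-4, -3, -3, 3, 15]


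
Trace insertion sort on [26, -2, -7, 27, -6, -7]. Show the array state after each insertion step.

First element 26 is already 'sorted'
Insert -2: shifted 1 elements -> [-2, 26, -7, 27, -6, -7]
Insert -7: shifted 2 elements -> [-7, -2, 26, 27, -6, -7]
Insert 27: shifted 0 elements -> [-7, -2, 26, 27, -6, -7]
Insert -6: shifted 3 elements -> [-7, -6, -2, 26, 27, -7]
Insert -7: shifted 4 elements -> [-7, -7, -6, -2, 26, 27]


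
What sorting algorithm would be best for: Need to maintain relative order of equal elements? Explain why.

Best choice: Merge sort or Insertion sort
Reason: Both are stable; quicksort and heapsort are not stable


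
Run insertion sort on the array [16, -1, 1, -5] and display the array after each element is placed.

First element 16 is already 'sorted'
Insert -1: shifted 1 elements -> [-1, 16, 1, -5]
Insert 1: shifted 1 elements -> [-1, 1, 16, -5]
Insert -5: shifted 3 elements -> [-5, -1, 1, 16]


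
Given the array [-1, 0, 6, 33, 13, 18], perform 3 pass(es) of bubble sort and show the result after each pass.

After pass 1: [-1, 0, 6, 13, 18, 33] (2 swaps)
After pass 2: [-1, 0, 6, 13, 18, 33] (0 swaps)
After pass 3: [-1, 0, 6, 13, 18, 33] (0 swaps)
Total swaps: 2


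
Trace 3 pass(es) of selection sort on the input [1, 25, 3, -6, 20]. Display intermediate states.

Pass 1: Select minimum -6 at index 3, swap -> [-6, 25, 3, 1, 20]
Pass 2: Select minimum 1 at index 3, swap -> [-6, 1, 3, 25, 20]
Pass 3: Select minimum 3 at index 2, swap -> [-6, 1, 3, 25, 20]


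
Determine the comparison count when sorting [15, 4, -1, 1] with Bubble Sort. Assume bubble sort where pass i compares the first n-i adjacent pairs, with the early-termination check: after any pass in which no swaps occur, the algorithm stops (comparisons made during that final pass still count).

Pass 1: compare adjacent pairs (0,1)..(2,3) = 3 comparison(s), 3 swap(s) -> [4, -1, 1, 15]
Pass 2: compare adjacent pairs (0,1)..(1,2) = 2 comparison(s), 2 swap(s) -> [-1, 1, 4, 15]
Pass 3: compare adjacent pairs (0,1)..(0,1) = 1 comparison(s), 0 swap(s) -> [-1, 1, 4, 15]
No swaps in this pass, so bubble sort stops here.
Total comparisons: 3 + 2 + 1 = 6


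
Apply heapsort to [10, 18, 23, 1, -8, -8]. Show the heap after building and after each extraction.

Build heap: [23, 18, 10, 1, -8, -8]
Extract 23: [18, 1, 10, -8, -8, 23]
Extract 18: [10, 1, -8, -8, 18, 23]
Extract 10: [1, -8, -8, 10, 18, 23]
Extract 1: [-8, -8, 1, 10, 18, 23]
Extract -8: [-8, -8, 1, 10, 18, 23]


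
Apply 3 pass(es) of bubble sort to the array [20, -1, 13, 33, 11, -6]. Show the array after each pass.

After pass 1: [-1, 13, 20, 11, -6, 33] (4 swaps)
After pass 2: [-1, 13, 11, -6, 20, 33] (2 swaps)
After pass 3: [-1, 11, -6, 13, 20, 33] (2 swaps)
Total swaps: 8
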